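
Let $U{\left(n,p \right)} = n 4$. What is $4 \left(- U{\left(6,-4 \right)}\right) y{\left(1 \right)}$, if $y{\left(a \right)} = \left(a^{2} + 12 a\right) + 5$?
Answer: $-1728$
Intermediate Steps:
$U{\left(n,p \right)} = 4 n$
$y{\left(a \right)} = 5 + a^{2} + 12 a$
$4 \left(- U{\left(6,-4 \right)}\right) y{\left(1 \right)} = 4 \left(- 4 \cdot 6\right) \left(5 + 1^{2} + 12 \cdot 1\right) = 4 \left(\left(-1\right) 24\right) \left(5 + 1 + 12\right) = 4 \left(-24\right) 18 = \left(-96\right) 18 = -1728$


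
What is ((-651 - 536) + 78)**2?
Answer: 1229881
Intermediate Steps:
((-651 - 536) + 78)**2 = (-1187 + 78)**2 = (-1109)**2 = 1229881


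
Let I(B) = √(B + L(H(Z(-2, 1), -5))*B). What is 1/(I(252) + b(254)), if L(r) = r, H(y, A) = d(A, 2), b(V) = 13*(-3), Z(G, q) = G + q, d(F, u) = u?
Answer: -13/255 - 2*√21/255 ≈ -0.086922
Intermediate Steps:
b(V) = -39
H(y, A) = 2
I(B) = √3*√B (I(B) = √(B + 2*B) = √(3*B) = √3*√B)
1/(I(252) + b(254)) = 1/(√3*√252 - 39) = 1/(√3*(6*√7) - 39) = 1/(6*√21 - 39) = 1/(-39 + 6*√21)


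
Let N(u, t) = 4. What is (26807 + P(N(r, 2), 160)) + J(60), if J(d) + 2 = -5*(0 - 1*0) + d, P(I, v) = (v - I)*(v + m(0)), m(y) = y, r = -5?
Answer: 51825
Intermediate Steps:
P(I, v) = v*(v - I) (P(I, v) = (v - I)*(v + 0) = (v - I)*v = v*(v - I))
J(d) = -2 + d (J(d) = -2 + (-5*(0 - 1*0) + d) = -2 + (-5*(0 + 0) + d) = -2 + (-5*0 + d) = -2 + (0 + d) = -2 + d)
(26807 + P(N(r, 2), 160)) + J(60) = (26807 + 160*(160 - 1*4)) + (-2 + 60) = (26807 + 160*(160 - 4)) + 58 = (26807 + 160*156) + 58 = (26807 + 24960) + 58 = 51767 + 58 = 51825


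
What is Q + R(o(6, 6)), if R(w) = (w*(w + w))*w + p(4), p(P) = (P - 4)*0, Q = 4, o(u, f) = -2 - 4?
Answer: -428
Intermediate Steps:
o(u, f) = -6
p(P) = 0 (p(P) = (-4 + P)*0 = 0)
R(w) = 2*w³ (R(w) = (w*(w + w))*w + 0 = (w*(2*w))*w + 0 = (2*w²)*w + 0 = 2*w³ + 0 = 2*w³)
Q + R(o(6, 6)) = 4 + 2*(-6)³ = 4 + 2*(-216) = 4 - 432 = -428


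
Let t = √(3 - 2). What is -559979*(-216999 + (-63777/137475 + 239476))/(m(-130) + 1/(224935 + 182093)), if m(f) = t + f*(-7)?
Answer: -1016285904589852232/73558549675 ≈ -1.3816e+7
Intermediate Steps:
t = 1 (t = √1 = 1)
m(f) = 1 - 7*f (m(f) = 1 + f*(-7) = 1 - 7*f)
-559979*(-216999 + (-63777/137475 + 239476))/(m(-130) + 1/(224935 + 182093)) = -559979*(-216999 + (-63777/137475 + 239476))/((1 - 7*(-130)) + 1/(224935 + 182093)) = -559979*(-216999 + (-63777*1/137475 + 239476))/((1 + 910) + 1/407028) = -559979*(-216999 + (-21259/45825 + 239476))/(911 + 1/407028) = -559979/(370802509/(407028*(-216999 + 10973966441/45825))) = -559979/(370802509/(407028*(1029987266/45825))) = -559979/((370802509/407028)*(45825/1029987266)) = -559979/73558549675/1814864315608 = -559979*1814864315608/73558549675 = -1016285904589852232/73558549675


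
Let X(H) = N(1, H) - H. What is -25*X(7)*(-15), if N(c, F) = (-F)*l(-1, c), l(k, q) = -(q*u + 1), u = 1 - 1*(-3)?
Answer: 10500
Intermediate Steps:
u = 4 (u = 1 + 3 = 4)
l(k, q) = -1 - 4*q (l(k, q) = -(q*4 + 1) = -(4*q + 1) = -(1 + 4*q) = -1 - 4*q)
N(c, F) = -F*(-1 - 4*c) (N(c, F) = (-F)*(-1 - 4*c) = -F*(-1 - 4*c))
X(H) = 4*H (X(H) = H*(1 + 4*1) - H = H*(1 + 4) - H = H*5 - H = 5*H - H = 4*H)
-25*X(7)*(-15) = -100*7*(-15) = -25*28*(-15) = -700*(-15) = 10500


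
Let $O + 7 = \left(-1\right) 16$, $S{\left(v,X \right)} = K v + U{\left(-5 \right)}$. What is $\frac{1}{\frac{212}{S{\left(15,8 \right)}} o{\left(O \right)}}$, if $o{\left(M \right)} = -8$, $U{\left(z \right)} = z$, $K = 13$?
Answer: $- \frac{95}{848} \approx -0.11203$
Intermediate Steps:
$S{\left(v,X \right)} = -5 + 13 v$ ($S{\left(v,X \right)} = 13 v - 5 = -5 + 13 v$)
$O = -23$ ($O = -7 - 16 = -23$)
$\frac{1}{\frac{212}{S{\left(15,8 \right)}} o{\left(O \right)}} = \frac{1}{\frac{212}{-5 + 13 \cdot 15} \left(-8\right)} = \frac{1}{\frac{212}{-5 + 195} \left(-8\right)} = \frac{1}{\frac{212}{190} \left(-8\right)} = \frac{1}{212 \cdot \frac{1}{190} \left(-8\right)} = \frac{1}{\frac{106}{95} \left(-8\right)} = \frac{1}{- \frac{848}{95}} = - \frac{95}{848}$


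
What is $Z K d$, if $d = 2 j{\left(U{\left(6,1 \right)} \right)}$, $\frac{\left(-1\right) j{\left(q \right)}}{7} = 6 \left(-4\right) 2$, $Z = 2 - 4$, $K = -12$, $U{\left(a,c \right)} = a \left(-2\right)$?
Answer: $16128$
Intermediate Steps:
$U{\left(a,c \right)} = - 2 a$
$Z = -2$
$j{\left(q \right)} = 336$ ($j{\left(q \right)} = - 7 \cdot 6 \left(-4\right) 2 = - 7 \left(\left(-24\right) 2\right) = \left(-7\right) \left(-48\right) = 336$)
$d = 672$ ($d = 2 \cdot 336 = 672$)
$Z K d = \left(-2\right) \left(-12\right) 672 = 24 \cdot 672 = 16128$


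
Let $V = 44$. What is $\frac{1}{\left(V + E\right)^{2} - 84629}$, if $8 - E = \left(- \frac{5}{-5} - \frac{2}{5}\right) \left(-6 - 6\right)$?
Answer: $- \frac{25}{2028109} \approx -1.2327 \cdot 10^{-5}$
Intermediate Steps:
$E = \frac{76}{5}$ ($E = 8 - \left(- \frac{5}{-5} - \frac{2}{5}\right) \left(-6 - 6\right) = 8 - \left(\left(-5\right) \left(- \frac{1}{5}\right) - \frac{2}{5}\right) \left(-12\right) = 8 - \left(1 - \frac{2}{5}\right) \left(-12\right) = 8 - \frac{3}{5} \left(-12\right) = 8 - - \frac{36}{5} = 8 + \frac{36}{5} = \frac{76}{5} \approx 15.2$)
$\frac{1}{\left(V + E\right)^{2} - 84629} = \frac{1}{\left(44 + \frac{76}{5}\right)^{2} - 84629} = \frac{1}{\left(\frac{296}{5}\right)^{2} - 84629} = \frac{1}{\frac{87616}{25} - 84629} = \frac{1}{- \frac{2028109}{25}} = - \frac{25}{2028109}$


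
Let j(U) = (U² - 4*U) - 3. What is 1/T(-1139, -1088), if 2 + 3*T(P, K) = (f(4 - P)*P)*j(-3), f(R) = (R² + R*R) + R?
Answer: -3/53593068584 ≈ -5.5977e-11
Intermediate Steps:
f(R) = R + 2*R² (f(R) = (R² + R²) + R = 2*R² + R = R + 2*R²)
j(U) = -3 + U² - 4*U
T(P, K) = -⅔ + 6*P*(4 - P)*(9 - 2*P) (T(P, K) = -⅔ + ((((4 - P)*(1 + 2*(4 - P)))*P)*(-3 + (-3)² - 4*(-3)))/3 = -⅔ + ((((4 - P)*(1 + (8 - 2*P)))*P)*(-3 + 9 + 12))/3 = -⅔ + ((((4 - P)*(9 - 2*P))*P)*18)/3 = -⅔ + ((P*(4 - P)*(9 - 2*P))*18)/3 = -⅔ + (18*P*(4 - P)*(9 - 2*P))/3 = -⅔ + 6*P*(4 - P)*(9 - 2*P))
1/T(-1139, -1088) = 1/(-⅔ + 6*(-1139)*(-9 + 2*(-1139))*(-4 - 1139)) = 1/(-⅔ + 6*(-1139)*(-9 - 2278)*(-1143)) = 1/(-⅔ + 6*(-1139)*(-2287)*(-1143)) = 1/(-⅔ - 17864356194) = 1/(-53593068584/3) = -3/53593068584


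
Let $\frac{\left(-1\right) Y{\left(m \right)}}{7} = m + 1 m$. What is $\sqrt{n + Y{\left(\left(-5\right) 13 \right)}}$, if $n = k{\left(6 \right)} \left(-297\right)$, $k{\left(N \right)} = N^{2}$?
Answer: $i \sqrt{9782} \approx 98.904 i$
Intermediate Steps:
$Y{\left(m \right)} = - 14 m$ ($Y{\left(m \right)} = - 7 \left(m + 1 m\right) = - 7 \left(m + m\right) = - 7 \cdot 2 m = - 14 m$)
$n = -10692$ ($n = 6^{2} \left(-297\right) = 36 \left(-297\right) = -10692$)
$\sqrt{n + Y{\left(\left(-5\right) 13 \right)}} = \sqrt{-10692 - 14 \left(\left(-5\right) 13\right)} = \sqrt{-10692 - -910} = \sqrt{-10692 + 910} = \sqrt{-9782} = i \sqrt{9782}$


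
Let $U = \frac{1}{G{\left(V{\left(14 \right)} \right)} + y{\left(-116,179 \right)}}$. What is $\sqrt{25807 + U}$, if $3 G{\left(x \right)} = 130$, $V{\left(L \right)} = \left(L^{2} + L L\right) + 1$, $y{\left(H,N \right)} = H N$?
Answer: $\frac{\sqrt{99721196108422}}{62162} \approx 160.65$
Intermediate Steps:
$V{\left(L \right)} = 1 + 2 L^{2}$ ($V{\left(L \right)} = \left(L^{2} + L^{2}\right) + 1 = 2 L^{2} + 1 = 1 + 2 L^{2}$)
$G{\left(x \right)} = \frac{130}{3}$ ($G{\left(x \right)} = \frac{1}{3} \cdot 130 = \frac{130}{3}$)
$U = - \frac{3}{62162}$ ($U = \frac{1}{\frac{130}{3} - 20764} = \frac{1}{- \frac{62162}{3}} = - \frac{3}{62162} \approx -4.8261 \cdot 10^{-5}$)
$\sqrt{25807 + U} = \sqrt{25807 - \frac{3}{62162}} = \sqrt{\frac{1604214731}{62162}} = \frac{\sqrt{99721196108422}}{62162}$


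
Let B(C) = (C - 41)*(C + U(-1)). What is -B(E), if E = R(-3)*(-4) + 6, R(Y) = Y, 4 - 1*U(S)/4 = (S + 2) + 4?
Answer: 322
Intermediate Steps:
U(S) = -8 - 4*S (U(S) = 16 - 4*((S + 2) + 4) = 16 - 4*((2 + S) + 4) = 16 - 4*(6 + S) = 16 + (-24 - 4*S) = -8 - 4*S)
E = 18 (E = -3*(-4) + 6 = 12 + 6 = 18)
B(C) = (-41 + C)*(-4 + C) (B(C) = (C - 41)*(C + (-8 - 4*(-1))) = (-41 + C)*(C + (-8 + 4)) = (-41 + C)*(C - 4) = (-41 + C)*(-4 + C))
-B(E) = -(164 + 18² - 45*18) = -(164 + 324 - 810) = -1*(-322) = 322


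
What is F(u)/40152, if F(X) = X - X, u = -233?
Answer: 0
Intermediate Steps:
F(X) = 0
F(u)/40152 = 0/40152 = 0*(1/40152) = 0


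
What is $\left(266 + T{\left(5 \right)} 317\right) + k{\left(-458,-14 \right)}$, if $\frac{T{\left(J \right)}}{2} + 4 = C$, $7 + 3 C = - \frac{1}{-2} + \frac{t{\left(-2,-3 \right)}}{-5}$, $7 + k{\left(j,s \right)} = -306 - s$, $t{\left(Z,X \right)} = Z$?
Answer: $- \frac{57872}{15} \approx -3858.1$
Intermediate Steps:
$k{\left(j,s \right)} = -313 - s$ ($k{\left(j,s \right)} = -7 - \left(306 + s\right) = -313 - s$)
$C = - \frac{61}{30}$ ($C = - \frac{7}{3} + \frac{- \frac{1}{-2} - \frac{2}{-5}}{3} = - \frac{7}{3} + \frac{\left(-1\right) \left(- \frac{1}{2}\right) - - \frac{2}{5}}{3} = - \frac{7}{3} + \frac{\frac{1}{2} + \frac{2}{5}}{3} = - \frac{7}{3} + \frac{1}{3} \cdot \frac{9}{10} = - \frac{7}{3} + \frac{3}{10} = - \frac{61}{30} \approx -2.0333$)
$T{\left(J \right)} = - \frac{181}{15}$ ($T{\left(J \right)} = -8 + 2 \left(- \frac{61}{30}\right) = -8 - \frac{61}{15} = - \frac{181}{15}$)
$\left(266 + T{\left(5 \right)} 317\right) + k{\left(-458,-14 \right)} = \left(266 - \frac{57377}{15}\right) - 299 = \left(266 - \frac{57377}{15}\right) + \left(-313 + 14\right) = - \frac{53387}{15} - 299 = - \frac{57872}{15}$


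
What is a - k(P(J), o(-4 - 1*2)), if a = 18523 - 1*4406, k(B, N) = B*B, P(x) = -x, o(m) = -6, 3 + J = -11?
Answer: 13921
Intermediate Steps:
J = -14 (J = -3 - 11 = -14)
k(B, N) = B²
a = 14117 (a = 18523 - 4406 = 14117)
a - k(P(J), o(-4 - 1*2)) = 14117 - (-1*(-14))² = 14117 - 1*14² = 14117 - 1*196 = 14117 - 196 = 13921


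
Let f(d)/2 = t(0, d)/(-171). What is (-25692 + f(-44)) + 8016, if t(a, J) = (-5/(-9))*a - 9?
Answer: -335842/19 ≈ -17676.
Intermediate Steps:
t(a, J) = -9 + 5*a/9 (t(a, J) = (-5*(-⅑))*a - 9 = 5*a/9 - 9 = -9 + 5*a/9)
f(d) = 2/19 (f(d) = 2*((-9 + (5/9)*0)/(-171)) = 2*((-9 + 0)*(-1/171)) = 2*(-9*(-1/171)) = 2*(1/19) = 2/19)
(-25692 + f(-44)) + 8016 = (-25692 + 2/19) + 8016 = -488146/19 + 8016 = -335842/19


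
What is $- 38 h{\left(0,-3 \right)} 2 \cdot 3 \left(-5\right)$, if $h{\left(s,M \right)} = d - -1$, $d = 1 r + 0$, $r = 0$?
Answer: $1140$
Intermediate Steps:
$d = 0$ ($d = 1 \cdot 0 + 0 = 0 + 0 = 0$)
$h{\left(s,M \right)} = 1$ ($h{\left(s,M \right)} = 0 - -1 = 0 + 1 = 1$)
$- 38 h{\left(0,-3 \right)} 2 \cdot 3 \left(-5\right) = \left(-38\right) 1 \cdot 2 \cdot 3 \left(-5\right) = - 38 \cdot 6 \left(-5\right) = \left(-38\right) \left(-30\right) = 1140$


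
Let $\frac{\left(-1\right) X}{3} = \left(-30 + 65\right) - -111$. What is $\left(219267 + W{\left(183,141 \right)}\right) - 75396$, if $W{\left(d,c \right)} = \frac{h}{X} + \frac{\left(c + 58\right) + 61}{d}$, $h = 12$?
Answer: $\frac{1921991303}{13359} \approx 1.4387 \cdot 10^{5}$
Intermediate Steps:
$X = -438$ ($X = - 3 \left(\left(-30 + 65\right) - -111\right) = - 3 \left(35 + 111\right) = \left(-3\right) 146 = -438$)
$W{\left(d,c \right)} = - \frac{2}{73} + \frac{119 + c}{d}$ ($W{\left(d,c \right)} = \frac{12}{-438} + \frac{\left(c + 58\right) + 61}{d} = 12 \left(- \frac{1}{438}\right) + \frac{\left(58 + c\right) + 61}{d} = - \frac{2}{73} + \frac{119 + c}{d}$)
$\left(219267 + W{\left(183,141 \right)}\right) - 75396 = \left(219267 + \frac{119 + 141 - \frac{366}{73}}{183}\right) - 75396 = \left(219267 + \frac{1}{183} \cdot \frac{18614}{73}\right) - 75396 = \left(219267 + \frac{18614}{13359}\right) - 75396 = \frac{2929206467}{13359} - 75396 = \frac{1921991303}{13359}$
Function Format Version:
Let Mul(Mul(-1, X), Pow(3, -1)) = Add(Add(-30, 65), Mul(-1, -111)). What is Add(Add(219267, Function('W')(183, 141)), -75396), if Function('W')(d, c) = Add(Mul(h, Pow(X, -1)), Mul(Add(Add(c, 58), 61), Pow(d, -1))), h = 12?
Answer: Rational(1921991303, 13359) ≈ 1.4387e+5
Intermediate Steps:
X = -438 (X = Mul(-3, Add(Add(-30, 65), Mul(-1, -111))) = Mul(-3, Add(35, 111)) = Mul(-3, 146) = -438)
Function('W')(d, c) = Add(Rational(-2, 73), Mul(Pow(d, -1), Add(119, c))) (Function('W')(d, c) = Add(Mul(12, Pow(-438, -1)), Mul(Add(Add(c, 58), 61), Pow(d, -1))) = Add(Mul(12, Rational(-1, 438)), Mul(Add(Add(58, c), 61), Pow(d, -1))) = Add(Rational(-2, 73), Mul(Add(119, c), Pow(d, -1))) = Add(Rational(-2, 73), Mul(Pow(d, -1), Add(119, c))))
Add(Add(219267, Function('W')(183, 141)), -75396) = Add(Add(219267, Mul(Pow(183, -1), Add(119, 141, Mul(Rational(-2, 73), 183)))), -75396) = Add(Add(219267, Mul(Rational(1, 183), Add(119, 141, Rational(-366, 73)))), -75396) = Add(Add(219267, Mul(Rational(1, 183), Rational(18614, 73))), -75396) = Add(Add(219267, Rational(18614, 13359)), -75396) = Add(Rational(2929206467, 13359), -75396) = Rational(1921991303, 13359)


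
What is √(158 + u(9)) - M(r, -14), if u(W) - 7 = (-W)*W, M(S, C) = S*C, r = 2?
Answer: 28 + 2*√21 ≈ 37.165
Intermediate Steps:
M(S, C) = C*S
u(W) = 7 - W² (u(W) = 7 + (-W)*W = 7 - W²)
√(158 + u(9)) - M(r, -14) = √(158 + (7 - 1*9²)) - (-14)*2 = √(158 + (7 - 1*81)) - 1*(-28) = √(158 + (7 - 81)) + 28 = √(158 - 74) + 28 = √84 + 28 = 2*√21 + 28 = 28 + 2*√21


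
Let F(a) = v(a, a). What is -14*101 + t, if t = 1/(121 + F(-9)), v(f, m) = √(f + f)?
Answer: 3*(-1414*√2 + 57031*I)/(-121*I + 3*√2) ≈ -1414.0 - 0.00028941*I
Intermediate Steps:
v(f, m) = √2*√f (v(f, m) = √(2*f) = √2*√f)
F(a) = √2*√a
t = 1/(121 + 3*I*√2) (t = 1/(121 + √2*√(-9)) = 1/(121 + √2*(3*I)) = 1/(121 + 3*I*√2) ≈ 0.0082543 - 0.00028942*I)
-14*101 + t = -14*101 + (121/14659 - 3*I*√2/14659) = -1414 + (121/14659 - 3*I*√2/14659) = -20727705/14659 - 3*I*√2/14659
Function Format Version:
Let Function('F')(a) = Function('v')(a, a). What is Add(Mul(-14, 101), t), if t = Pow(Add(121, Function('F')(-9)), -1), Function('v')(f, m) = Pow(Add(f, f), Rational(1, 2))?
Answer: Mul(3, Pow(Add(Mul(-121, I), Mul(3, Pow(2, Rational(1, 2)))), -1), Add(Mul(-1414, Pow(2, Rational(1, 2))), Mul(57031, I))) ≈ Add(-1414.0, Mul(-0.00028941, I))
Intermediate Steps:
Function('v')(f, m) = Mul(Pow(2, Rational(1, 2)), Pow(f, Rational(1, 2))) (Function('v')(f, m) = Pow(Mul(2, f), Rational(1, 2)) = Mul(Pow(2, Rational(1, 2)), Pow(f, Rational(1, 2))))
Function('F')(a) = Mul(Pow(2, Rational(1, 2)), Pow(a, Rational(1, 2)))
t = Pow(Add(121, Mul(3, I, Pow(2, Rational(1, 2)))), -1) (t = Pow(Add(121, Mul(Pow(2, Rational(1, 2)), Pow(-9, Rational(1, 2)))), -1) = Pow(Add(121, Mul(Pow(2, Rational(1, 2)), Mul(3, I))), -1) = Pow(Add(121, Mul(3, I, Pow(2, Rational(1, 2)))), -1) ≈ Add(0.0082543, Mul(-0.00028942, I)))
Add(Mul(-14, 101), t) = Add(Mul(-14, 101), Add(Rational(121, 14659), Mul(Rational(-3, 14659), I, Pow(2, Rational(1, 2))))) = Add(-1414, Add(Rational(121, 14659), Mul(Rational(-3, 14659), I, Pow(2, Rational(1, 2))))) = Add(Rational(-20727705, 14659), Mul(Rational(-3, 14659), I, Pow(2, Rational(1, 2))))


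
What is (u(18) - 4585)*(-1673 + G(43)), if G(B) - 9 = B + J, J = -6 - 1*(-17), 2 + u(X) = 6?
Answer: 7375410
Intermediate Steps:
u(X) = 4 (u(X) = -2 + 6 = 4)
J = 11 (J = -6 + 17 = 11)
G(B) = 20 + B (G(B) = 9 + (B + 11) = 9 + (11 + B) = 20 + B)
(u(18) - 4585)*(-1673 + G(43)) = (4 - 4585)*(-1673 + (20 + 43)) = -4581*(-1673 + 63) = -4581*(-1610) = 7375410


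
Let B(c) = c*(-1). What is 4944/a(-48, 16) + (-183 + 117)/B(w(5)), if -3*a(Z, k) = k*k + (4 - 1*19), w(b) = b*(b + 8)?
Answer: -948174/15665 ≈ -60.528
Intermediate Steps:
w(b) = b*(8 + b)
B(c) = -c
a(Z, k) = 5 - k²/3 (a(Z, k) = -(k*k + (4 - 1*19))/3 = -(k² + (4 - 19))/3 = -(k² - 15)/3 = -(-15 + k²)/3 = 5 - k²/3)
4944/a(-48, 16) + (-183 + 117)/B(w(5)) = 4944/(5 - ⅓*16²) + (-183 + 117)/((-5*(8 + 5))) = 4944/(5 - ⅓*256) - 66/((-5*13)) = 4944/(5 - 256/3) - 66/((-1*65)) = 4944/(-241/3) - 66/(-65) = 4944*(-3/241) - 66*(-1/65) = -14832/241 + 66/65 = -948174/15665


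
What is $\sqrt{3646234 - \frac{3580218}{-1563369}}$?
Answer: $\frac{2 \sqrt{247551350874008281}}{521123} \approx 1909.5$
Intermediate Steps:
$\sqrt{3646234 - \frac{3580218}{-1563369}} = \sqrt{3646234 - - \frac{1193406}{521123}} = \sqrt{3646234 + \frac{1193406}{521123}} = \sqrt{\frac{1900137594188}{521123}} = \frac{2 \sqrt{247551350874008281}}{521123}$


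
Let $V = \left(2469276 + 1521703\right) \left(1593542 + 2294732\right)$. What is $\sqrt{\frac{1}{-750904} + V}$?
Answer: $\frac{3 \sqrt{243053924976947861954562}}{375452} \approx 3.9393 \cdot 10^{6}$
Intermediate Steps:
$V = 15518019880246$ ($V = 3990979 \cdot 3888274 = 15518019880246$)
$\sqrt{\frac{1}{-750904} + V} = \sqrt{\frac{1}{-750904} + 15518019880246} = \sqrt{- \frac{1}{750904} + 15518019880246} = \sqrt{\frac{11652543200156242383}{750904}} = \frac{3 \sqrt{243053924976947861954562}}{375452}$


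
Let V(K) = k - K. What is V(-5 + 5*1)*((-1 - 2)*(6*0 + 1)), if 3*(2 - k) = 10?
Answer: 4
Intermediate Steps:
k = -4/3 (k = 2 - 1/3*10 = 2 - 10/3 = -4/3 ≈ -1.3333)
V(K) = -4/3 - K
V(-5 + 5*1)*((-1 - 2)*(6*0 + 1)) = (-4/3 - (-5 + 5*1))*((-1 - 2)*(6*0 + 1)) = (-4/3 - (-5 + 5))*(-3*(0 + 1)) = (-4/3 - 1*0)*(-3*1) = (-4/3 + 0)*(-3) = -4/3*(-3) = 4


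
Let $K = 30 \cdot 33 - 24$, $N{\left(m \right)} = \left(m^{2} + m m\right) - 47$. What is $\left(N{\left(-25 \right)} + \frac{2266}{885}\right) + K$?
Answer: $\frac{1921831}{885} \approx 2171.6$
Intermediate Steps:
$N{\left(m \right)} = -47 + 2 m^{2}$ ($N{\left(m \right)} = \left(m^{2} + m^{2}\right) - 47 = 2 m^{2} - 47 = -47 + 2 m^{2}$)
$K = 966$ ($K = 990 - 24 = 966$)
$\left(N{\left(-25 \right)} + \frac{2266}{885}\right) + K = \left(\left(-47 + 2 \left(-25\right)^{2}\right) + \frac{2266}{885}\right) + 966 = \left(\left(-47 + 2 \cdot 625\right) + 2266 \cdot \frac{1}{885}\right) + 966 = \left(\left(-47 + 1250\right) + \frac{2266}{885}\right) + 966 = \left(1203 + \frac{2266}{885}\right) + 966 = \frac{1066921}{885} + 966 = \frac{1921831}{885}$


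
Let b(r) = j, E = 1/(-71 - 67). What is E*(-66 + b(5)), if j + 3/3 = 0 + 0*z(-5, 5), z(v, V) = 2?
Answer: 67/138 ≈ 0.48551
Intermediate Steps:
E = -1/138 (E = 1/(-138) = -1/138 ≈ -0.0072464)
j = -1 (j = -1 + (0 + 0*2) = -1 + (0 + 0) = -1 + 0 = -1)
b(r) = -1
E*(-66 + b(5)) = -(-66 - 1)/138 = -1/138*(-67) = 67/138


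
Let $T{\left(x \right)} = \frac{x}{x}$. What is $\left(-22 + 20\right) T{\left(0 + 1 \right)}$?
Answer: $-2$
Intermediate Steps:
$T{\left(x \right)} = 1$
$\left(-22 + 20\right) T{\left(0 + 1 \right)} = \left(-22 + 20\right) 1 = \left(-2\right) 1 = -2$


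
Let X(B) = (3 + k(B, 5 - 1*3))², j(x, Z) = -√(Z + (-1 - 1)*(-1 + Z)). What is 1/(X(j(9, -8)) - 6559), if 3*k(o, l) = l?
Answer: -9/58910 ≈ -0.00015278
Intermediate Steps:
k(o, l) = l/3
j(x, Z) = -√(2 - Z) (j(x, Z) = -√(Z - 2*(-1 + Z)) = -√(Z + (2 - 2*Z)) = -√(2 - Z))
X(B) = 121/9 (X(B) = (3 + (5 - 1*3)/3)² = (3 + (5 - 3)/3)² = (3 + (⅓)*2)² = (3 + ⅔)² = (11/3)² = 121/9)
1/(X(j(9, -8)) - 6559) = 1/(121/9 - 6559) = 1/(-58910/9) = -9/58910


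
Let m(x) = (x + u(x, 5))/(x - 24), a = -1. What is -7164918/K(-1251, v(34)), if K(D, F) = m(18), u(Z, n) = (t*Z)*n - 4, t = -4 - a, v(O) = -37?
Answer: -10747377/64 ≈ -1.6793e+5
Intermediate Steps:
t = -3 (t = -4 - 1*(-1) = -4 + 1 = -3)
u(Z, n) = -4 - 3*Z*n (u(Z, n) = (-3*Z)*n - 4 = -3*Z*n - 4 = -4 - 3*Z*n)
m(x) = (-4 - 14*x)/(-24 + x) (m(x) = (x + (-4 - 3*x*5))/(x - 24) = (x + (-4 - 15*x))/(-24 + x) = (-4 - 14*x)/(-24 + x))
K(D, F) = 128/3 (K(D, F) = 2*(-2 - 7*18)/(-24 + 18) = 2*(-2 - 126)/(-6) = 2*(-⅙)*(-128) = 128/3)
-7164918/K(-1251, v(34)) = -7164918/128/3 = -7164918*3/128 = -10747377/64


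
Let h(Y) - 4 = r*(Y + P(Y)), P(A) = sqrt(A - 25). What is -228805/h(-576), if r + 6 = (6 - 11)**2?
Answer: 2503126700/119900561 + 4347295*I*sqrt(601)/119900561 ≈ 20.877 + 0.88886*I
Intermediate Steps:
P(A) = sqrt(-25 + A)
r = 19 (r = -6 + (6 - 11)**2 = -6 + (-5)**2 = -6 + 25 = 19)
h(Y) = 4 + 19*Y + 19*sqrt(-25 + Y) (h(Y) = 4 + 19*(Y + sqrt(-25 + Y)) = 4 + (19*Y + 19*sqrt(-25 + Y)) = 4 + 19*Y + 19*sqrt(-25 + Y))
-228805/h(-576) = -228805/(4 + 19*(-576) + 19*sqrt(-25 - 576)) = -228805/(4 - 10944 + 19*sqrt(-601)) = -228805/(4 - 10944 + 19*(I*sqrt(601))) = -228805/(4 - 10944 + 19*I*sqrt(601)) = -228805/(-10940 + 19*I*sqrt(601))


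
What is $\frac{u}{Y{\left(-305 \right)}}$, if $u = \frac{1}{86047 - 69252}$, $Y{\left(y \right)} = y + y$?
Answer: $- \frac{1}{10244950} \approx -9.7609 \cdot 10^{-8}$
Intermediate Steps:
$Y{\left(y \right)} = 2 y$
$u = \frac{1}{16795} \approx 5.9542 \cdot 10^{-5}$
$\frac{u}{Y{\left(-305 \right)}} = \frac{1}{16795 \cdot 2 \left(-305\right)} = \frac{1}{16795 \left(-610\right)} = \frac{1}{16795} \left(- \frac{1}{610}\right) = - \frac{1}{10244950}$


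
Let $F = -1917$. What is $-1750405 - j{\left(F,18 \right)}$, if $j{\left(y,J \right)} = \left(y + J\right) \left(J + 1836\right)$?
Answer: $1770341$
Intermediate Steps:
$j{\left(y,J \right)} = \left(1836 + J\right) \left(J + y\right)$ ($j{\left(y,J \right)} = \left(J + y\right) \left(1836 + J\right) = \left(1836 + J\right) \left(J + y\right)$)
$-1750405 - j{\left(F,18 \right)} = -1750405 - \left(18^{2} + 1836 \cdot 18 + 1836 \left(-1917\right) + 18 \left(-1917\right)\right) = -1750405 - \left(324 + 33048 - 3519612 - 34506\right) = -1750405 - -3520746 = -1750405 + 3520746 = 1770341$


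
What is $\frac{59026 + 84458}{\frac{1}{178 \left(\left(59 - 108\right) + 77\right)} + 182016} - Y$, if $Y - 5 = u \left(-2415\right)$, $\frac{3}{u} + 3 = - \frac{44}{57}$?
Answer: $- \frac{6826363298632}{3546201185} \approx -1925.0$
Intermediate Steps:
$u = - \frac{171}{215}$ ($u = \frac{3}{-3 - \frac{44}{57}} = \frac{3}{- \frac{215}{57}} = 3 \left(- \frac{57}{215}\right) = - \frac{171}{215} \approx -0.79535$)
$Y = \frac{82808}{43}$ ($Y = 5 - - \frac{82593}{43} = 5 + \frac{82593}{43} = \frac{82808}{43} \approx 1925.8$)
$\frac{59026 + 84458}{\frac{1}{178 \left(\left(59 - 108\right) + 77\right)} + 182016} - Y = \frac{59026 + 84458}{\frac{1}{178 \left(\left(59 - 108\right) + 77\right)} + 182016} - \frac{82808}{43} = \frac{143484}{\frac{1}{178 \left(\left(59 - 108\right) + 77\right)} + 182016} - \frac{82808}{43} = \frac{143484}{\frac{1}{178 \left(-49 + 77\right)} + 182016} - \frac{82808}{43} = \frac{143484}{\frac{1}{178 \cdot 28} + 182016} - \frac{82808}{43} = \frac{143484}{\frac{1}{4984} + 182016} - \frac{82808}{43} = \frac{143484}{\frac{907167745}{4984}} - \frac{82808}{43} = 143484 \cdot \frac{4984}{907167745} - \frac{82808}{43} = \frac{65011296}{82469795} - \frac{82808}{43} = - \frac{6826363298632}{3546201185}$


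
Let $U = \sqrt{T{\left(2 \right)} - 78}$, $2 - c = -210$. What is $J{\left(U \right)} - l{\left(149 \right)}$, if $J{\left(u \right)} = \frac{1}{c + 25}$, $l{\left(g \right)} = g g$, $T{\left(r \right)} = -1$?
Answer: $- \frac{5261636}{237} \approx -22201.0$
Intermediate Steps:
$c = 212$ ($c = 2 - -210 = 2 + 210 = 212$)
$l{\left(g \right)} = g^{2}$
$U = i \sqrt{79}$ ($U = \sqrt{-1 - 78} = \sqrt{-79} = i \sqrt{79} \approx 8.8882 i$)
$J{\left(u \right)} = \frac{1}{237}$ ($J{\left(u \right)} = \frac{1}{212 + 25} = \frac{1}{237}$)
$J{\left(U \right)} - l{\left(149 \right)} = \frac{1}{237} - 149^{2} = \frac{1}{237} - 22201 = - \frac{5261636}{237}$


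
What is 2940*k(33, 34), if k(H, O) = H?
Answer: 97020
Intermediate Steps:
2940*k(33, 34) = 2940*33 = 97020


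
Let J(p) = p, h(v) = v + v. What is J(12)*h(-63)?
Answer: -1512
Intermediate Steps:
h(v) = 2*v
J(12)*h(-63) = 12*(2*(-63)) = 12*(-126) = -1512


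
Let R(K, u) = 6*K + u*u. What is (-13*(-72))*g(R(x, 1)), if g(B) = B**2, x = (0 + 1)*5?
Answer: 899496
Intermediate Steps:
x = 5 (x = 1*5 = 5)
R(K, u) = u**2 + 6*K (R(K, u) = 6*K + u**2 = u**2 + 6*K)
(-13*(-72))*g(R(x, 1)) = (-13*(-72))*(1**2 + 6*5)**2 = 936*(1 + 30)**2 = 936*31**2 = 936*961 = 899496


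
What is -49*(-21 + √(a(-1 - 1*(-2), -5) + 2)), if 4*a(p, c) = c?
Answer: 1029 - 49*√3/2 ≈ 986.56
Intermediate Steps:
a(p, c) = c/4
-49*(-21 + √(a(-1 - 1*(-2), -5) + 2)) = -49*(-21 + √((¼)*(-5) + 2)) = -49*(-21 + √(-5/4 + 2)) = -49*(-21 + √(¾)) = -49*(-21 + √3/2) = 1029 - 49*√3/2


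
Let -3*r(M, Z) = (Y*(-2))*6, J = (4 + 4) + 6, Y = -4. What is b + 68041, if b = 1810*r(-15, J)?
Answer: 39081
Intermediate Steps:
J = 14 (J = 8 + 6 = 14)
r(M, Z) = -16 (r(M, Z) = -(-4*(-2))*6/3 = -8*6/3 = -1/3*48 = -16)
b = -28960 (b = 1810*(-16) = -28960)
b + 68041 = -28960 + 68041 = 39081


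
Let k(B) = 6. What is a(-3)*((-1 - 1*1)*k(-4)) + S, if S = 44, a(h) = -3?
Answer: 80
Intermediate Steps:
a(-3)*((-1 - 1*1)*k(-4)) + S = -3*(-1 - 1*1)*6 + 44 = -3*(-1 - 1)*6 + 44 = -(-6)*6 + 44 = -3*(-12) + 44 = 36 + 44 = 80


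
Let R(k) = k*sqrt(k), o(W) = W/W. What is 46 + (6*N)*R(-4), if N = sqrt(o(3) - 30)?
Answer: 46 + 48*sqrt(29) ≈ 304.49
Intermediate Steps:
o(W) = 1
R(k) = k**(3/2)
N = I*sqrt(29) (N = sqrt(1 - 30) = sqrt(-29) = I*sqrt(29) ≈ 5.3852*I)
46 + (6*N)*R(-4) = 46 + (6*(I*sqrt(29)))*(-4)**(3/2) = 46 + (6*I*sqrt(29))*(-8*I) = 46 + 48*sqrt(29)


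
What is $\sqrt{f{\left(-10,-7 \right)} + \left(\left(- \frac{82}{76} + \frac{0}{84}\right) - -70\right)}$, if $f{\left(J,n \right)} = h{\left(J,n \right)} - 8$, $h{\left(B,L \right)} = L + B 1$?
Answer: $\frac{\sqrt{63422}}{38} \approx 6.6273$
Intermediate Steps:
$h{\left(B,L \right)} = B + L$ ($h{\left(B,L \right)} = L + B = B + L$)
$f{\left(J,n \right)} = -8 + J + n$ ($f{\left(J,n \right)} = \left(J + n\right) - 8 = -8 + J + n$)
$\sqrt{f{\left(-10,-7 \right)} + \left(\left(- \frac{82}{76} + \frac{0}{84}\right) - -70\right)} = \sqrt{\left(-8 - 10 - 7\right) + \left(\left(- \frac{82}{76} + \frac{0}{84}\right) - -70\right)} = \sqrt{-25 + \left(\left(\left(-82\right) \frac{1}{76} + 0 \cdot \frac{1}{84}\right) + 70\right)} = \sqrt{-25 + \left(\left(- \frac{41}{38} + 0\right) + 70\right)} = \sqrt{-25 + \left(- \frac{41}{38} + 70\right)} = \sqrt{-25 + \frac{2619}{38}} = \sqrt{\frac{1669}{38}} = \frac{\sqrt{63422}}{38}$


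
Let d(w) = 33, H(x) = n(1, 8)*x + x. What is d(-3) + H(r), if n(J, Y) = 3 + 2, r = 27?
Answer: 195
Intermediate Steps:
n(J, Y) = 5
H(x) = 6*x (H(x) = 5*x + x = 6*x)
d(-3) + H(r) = 33 + 6*27 = 33 + 162 = 195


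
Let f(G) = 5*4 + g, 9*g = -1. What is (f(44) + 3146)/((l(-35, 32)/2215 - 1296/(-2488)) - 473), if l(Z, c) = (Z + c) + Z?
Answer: -19627830445/2929375197 ≈ -6.7003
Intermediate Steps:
g = -1/9 (g = (1/9)*(-1) = -1/9 ≈ -0.11111)
f(G) = 179/9 (f(G) = 5*4 - 1/9 = 20 - 1/9 = 179/9)
l(Z, c) = c + 2*Z
(f(44) + 3146)/((l(-35, 32)/2215 - 1296/(-2488)) - 473) = (179/9 + 3146)/(((32 + 2*(-35))/2215 - 1296/(-2488)) - 473) = 28493/(9*(((32 - 70)*(1/2215) - 1296*(-1/2488)) - 473)) = 28493/(9*((-38*1/2215 + 162/311) - 473)) = 28493/(9*((-38/2215 + 162/311) - 473)) = 28493/(9*(347012/688865 - 473)) = 28493/(9*(-325486133/688865)) = (28493/9)*(-688865/325486133) = -19627830445/2929375197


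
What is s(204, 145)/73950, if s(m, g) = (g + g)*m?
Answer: 4/5 ≈ 0.80000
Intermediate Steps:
s(m, g) = 2*g*m (s(m, g) = (2*g)*m = 2*g*m)
s(204, 145)/73950 = (2*145*204)/73950 = 59160*(1/73950) = 4/5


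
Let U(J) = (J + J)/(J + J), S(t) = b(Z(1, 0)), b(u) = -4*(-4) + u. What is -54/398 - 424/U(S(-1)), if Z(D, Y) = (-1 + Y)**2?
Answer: -84403/199 ≈ -424.14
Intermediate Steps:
b(u) = 16 + u
S(t) = 17 (S(t) = 16 + (-1 + 0)**2 = 16 + (-1)**2 = 16 + 1 = 17)
U(J) = 1 (U(J) = (2*J)/((2*J)) = (2*J)*(1/(2*J)) = 1)
-54/398 - 424/U(S(-1)) = -54/398 - 424/1 = -54*1/398 - 424*1 = -27/199 - 424 = -84403/199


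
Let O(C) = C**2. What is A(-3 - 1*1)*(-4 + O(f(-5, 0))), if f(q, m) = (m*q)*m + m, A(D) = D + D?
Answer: 32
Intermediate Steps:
A(D) = 2*D
f(q, m) = m + q*m**2 (f(q, m) = q*m**2 + m = m + q*m**2)
A(-3 - 1*1)*(-4 + O(f(-5, 0))) = (2*(-3 - 1*1))*(-4 + (0*(1 + 0*(-5)))**2) = (2*(-3 - 1))*(-4 + (0*(1 + 0))**2) = (2*(-4))*(-4 + (0*1)**2) = -8*(-4 + 0**2) = -8*(-4 + 0) = -8*(-4) = 32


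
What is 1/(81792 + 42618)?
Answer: 1/124410 ≈ 8.0379e-6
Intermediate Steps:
1/(81792 + 42618) = 1/124410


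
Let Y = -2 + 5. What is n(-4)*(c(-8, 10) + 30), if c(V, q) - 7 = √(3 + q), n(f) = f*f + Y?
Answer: 703 + 19*√13 ≈ 771.51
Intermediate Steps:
Y = 3
n(f) = 3 + f² (n(f) = f*f + 3 = f² + 3 = 3 + f²)
c(V, q) = 7 + √(3 + q)
n(-4)*(c(-8, 10) + 30) = (3 + (-4)²)*((7 + √(3 + 10)) + 30) = (3 + 16)*((7 + √13) + 30) = 19*(37 + √13) = 703 + 19*√13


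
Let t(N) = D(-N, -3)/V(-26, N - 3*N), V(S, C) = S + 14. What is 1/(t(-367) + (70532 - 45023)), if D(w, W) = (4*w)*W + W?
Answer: 4/103505 ≈ 3.8645e-5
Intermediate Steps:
V(S, C) = 14 + S
D(w, W) = W + 4*W*w (D(w, W) = 4*W*w + W = W + 4*W*w)
t(N) = 1/4 - N (t(N) = (-3*(1 + 4*(-N)))/(14 - 26) = -3*(1 - 4*N)/(-12) = (-3 + 12*N)*(-1/12) = 1/4 - N)
1/(t(-367) + (70532 - 45023)) = 1/((1/4 - 1*(-367)) + (70532 - 45023)) = 1/((1/4 + 367) + 25509) = 1/(1469/4 + 25509) = 1/(103505/4) = 4/103505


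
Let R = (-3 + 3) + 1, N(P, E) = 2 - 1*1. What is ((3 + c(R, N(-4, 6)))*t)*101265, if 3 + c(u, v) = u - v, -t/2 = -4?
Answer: 0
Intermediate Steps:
t = 8 (t = -2*(-4) = 8)
N(P, E) = 1 (N(P, E) = 2 - 1 = 1)
R = 1 (R = 0 + 1 = 1)
c(u, v) = -3 + u - v (c(u, v) = -3 + (u - v) = -3 + u - v)
((3 + c(R, N(-4, 6)))*t)*101265 = ((3 + (-3 + 1 - 1*1))*8)*101265 = ((3 + (-3 + 1 - 1))*8)*101265 = ((3 - 3)*8)*101265 = (0*8)*101265 = 0*101265 = 0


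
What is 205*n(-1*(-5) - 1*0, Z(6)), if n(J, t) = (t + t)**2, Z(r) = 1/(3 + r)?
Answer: 820/81 ≈ 10.123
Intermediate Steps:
n(J, t) = 4*t**2 (n(J, t) = (2*t)**2 = 4*t**2)
205*n(-1*(-5) - 1*0, Z(6)) = 205*(4*(1/(3 + 6))**2) = 205*(4*(1/9)**2) = 205*(4*(1/81)) = 205*(4/81) = 820/81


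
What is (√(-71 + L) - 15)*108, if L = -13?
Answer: -1620 + 216*I*√21 ≈ -1620.0 + 989.84*I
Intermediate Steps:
(√(-71 + L) - 15)*108 = (√(-71 - 13) - 15)*108 = (√(-84) - 15)*108 = (2*I*√21 - 15)*108 = (-15 + 2*I*√21)*108 = -1620 + 216*I*√21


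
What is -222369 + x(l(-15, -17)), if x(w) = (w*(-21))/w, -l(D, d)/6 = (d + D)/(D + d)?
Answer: -222390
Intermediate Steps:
l(D, d) = -6 (l(D, d) = -6*(d + D)/(D + d) = -6*(D + d)/(D + d) = -6*1 = -6)
x(w) = -21 (x(w) = (-21*w)/w = -21)
-222369 + x(l(-15, -17)) = -222369 - 21 = -222390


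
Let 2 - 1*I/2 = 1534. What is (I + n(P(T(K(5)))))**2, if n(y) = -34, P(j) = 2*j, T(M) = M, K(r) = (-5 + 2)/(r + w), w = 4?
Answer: 9597604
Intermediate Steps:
K(r) = -3/(4 + r) (K(r) = (-5 + 2)/(r + 4) = -3/(4 + r))
I = -3064 (I = 4 - 2*1534 = 4 - 3068 = -3064)
(I + n(P(T(K(5)))))**2 = (-3064 - 34)**2 = (-3098)**2 = 9597604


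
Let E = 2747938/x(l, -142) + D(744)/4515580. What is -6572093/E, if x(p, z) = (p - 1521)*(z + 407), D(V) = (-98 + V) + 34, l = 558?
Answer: 378668698203147165/620418017072 ≈ 6.1034e+5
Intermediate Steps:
D(V) = -64 + V
x(p, z) = (-1521 + p)*(407 + z)
E = -620418017072/57617671905 (E = 2747938/(-619047 - 1521*(-142) + 407*558 + 558*(-142)) + (-64 + 744)/4515580 = 2747938/(-619047 + 215982 + 227106 - 79236) + 680*(1/4515580) = 2747938/(-255195) + 34/225779 = 2747938*(-1/255195) + 34/225779 = -2747938/255195 + 34/225779 = -620418017072/57617671905 ≈ -10.768)
-6572093/E = -6572093/(-620418017072/57617671905) = -6572093*(-57617671905/620418017072) = 378668698203147165/620418017072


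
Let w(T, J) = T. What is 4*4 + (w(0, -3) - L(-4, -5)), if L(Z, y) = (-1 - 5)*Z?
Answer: -8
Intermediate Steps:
L(Z, y) = -6*Z
4*4 + (w(0, -3) - L(-4, -5)) = 4*4 + (0 - (-6)*(-4)) = 16 + (0 - 1*24) = 16 + (0 - 24) = 16 - 24 = -8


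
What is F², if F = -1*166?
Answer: 27556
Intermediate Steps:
F = -166
F² = (-166)² = 27556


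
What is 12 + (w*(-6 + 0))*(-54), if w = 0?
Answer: 12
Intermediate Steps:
12 + (w*(-6 + 0))*(-54) = 12 + (0*(-6 + 0))*(-54) = 12 + (0*(-6))*(-54) = 12 + 0*(-54) = 12 + 0 = 12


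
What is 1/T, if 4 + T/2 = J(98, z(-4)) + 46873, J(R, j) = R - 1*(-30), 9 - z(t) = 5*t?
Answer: 1/93994 ≈ 1.0639e-5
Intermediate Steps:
z(t) = 9 - 5*t
J(R, j) = 30 + R (J(R, j) = R + 30 = 30 + R)
T = 93994 (T = -8 + 2*((30 + 98) + 46873) = -8 + 2*(128 + 46873) = -8 + 2*47001 = -8 + 94002 = 93994)
1/T = 1/93994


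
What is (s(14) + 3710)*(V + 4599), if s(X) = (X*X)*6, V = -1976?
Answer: 12815978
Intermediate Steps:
s(X) = 6*X**2 (s(X) = X**2*6 = 6*X**2)
(s(14) + 3710)*(V + 4599) = (6*14**2 + 3710)*(-1976 + 4599) = (6*196 + 3710)*2623 = (1176 + 3710)*2623 = 4886*2623 = 12815978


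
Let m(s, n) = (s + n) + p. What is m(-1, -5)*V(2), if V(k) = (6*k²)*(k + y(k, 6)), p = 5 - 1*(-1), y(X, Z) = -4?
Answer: 0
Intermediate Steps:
p = 6 (p = 5 + 1 = 6)
m(s, n) = 6 + n + s (m(s, n) = (s + n) + 6 = (n + s) + 6 = 6 + n + s)
V(k) = 6*k²*(-4 + k) (V(k) = (6*k²)*(k - 4) = (6*k²)*(-4 + k) = 6*k²*(-4 + k))
m(-1, -5)*V(2) = (6 - 5 - 1)*(6*2²*(-4 + 2)) = 0*(6*4*(-2)) = 0*(-48) = 0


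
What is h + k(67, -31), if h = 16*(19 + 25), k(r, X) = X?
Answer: 673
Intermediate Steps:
h = 704 (h = 16*44 = 704)
h + k(67, -31) = 704 - 31 = 673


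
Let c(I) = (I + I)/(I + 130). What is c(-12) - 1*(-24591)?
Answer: 1450857/59 ≈ 24591.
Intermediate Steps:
c(I) = 2*I/(130 + I) (c(I) = (2*I)/(130 + I) = 2*I/(130 + I))
c(-12) - 1*(-24591) = 2*(-12)/(130 - 12) - 1*(-24591) = 2*(-12)/118 + 24591 = 2*(-12)*(1/118) + 24591 = -12/59 + 24591 = 1450857/59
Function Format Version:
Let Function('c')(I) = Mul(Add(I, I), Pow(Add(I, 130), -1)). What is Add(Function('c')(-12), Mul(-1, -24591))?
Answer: Rational(1450857, 59) ≈ 24591.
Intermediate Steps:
Function('c')(I) = Mul(2, I, Pow(Add(130, I), -1)) (Function('c')(I) = Mul(Mul(2, I), Pow(Add(130, I), -1)) = Mul(2, I, Pow(Add(130, I), -1)))
Add(Function('c')(-12), Mul(-1, -24591)) = Add(Mul(2, -12, Pow(Add(130, -12), -1)), Mul(-1, -24591)) = Add(Mul(2, -12, Pow(118, -1)), 24591) = Add(Mul(2, -12, Rational(1, 118)), 24591) = Add(Rational(-12, 59), 24591) = Rational(1450857, 59)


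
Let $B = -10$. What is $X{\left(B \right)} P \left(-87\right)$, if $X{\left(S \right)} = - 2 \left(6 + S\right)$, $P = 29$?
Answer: $-20184$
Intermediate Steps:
$X{\left(S \right)} = -12 - 2 S$
$X{\left(B \right)} P \left(-87\right) = \left(-12 - -20\right) 29 \left(-87\right) = \left(-12 + 20\right) 29 \left(-87\right) = 8 \cdot 29 \left(-87\right) = 232 \left(-87\right) = -20184$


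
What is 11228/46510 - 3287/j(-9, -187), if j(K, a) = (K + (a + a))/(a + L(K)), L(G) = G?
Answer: -14979930098/8906665 ≈ -1681.9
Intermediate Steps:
j(K, a) = (K + 2*a)/(K + a) (j(K, a) = (K + (a + a))/(a + K) = (K + 2*a)/(K + a))
11228/46510 - 3287/j(-9, -187) = 11228/46510 - 3287*(-9 - 187)/(-9 + 2*(-187)) = 11228*(1/46510) - 3287*(-196/(-9 - 374)) = 5614/23255 - 3287/((-1/196*(-383))) = 5614/23255 - 3287/383/196 = 5614/23255 - 3287*196/383 = 5614/23255 - 644252/383 = -14979930098/8906665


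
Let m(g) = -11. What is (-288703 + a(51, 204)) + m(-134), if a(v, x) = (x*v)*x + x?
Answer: 1833906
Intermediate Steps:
a(v, x) = x + v*x² (a(v, x) = (v*x)*x + x = v*x² + x = x + v*x²)
(-288703 + a(51, 204)) + m(-134) = (-288703 + 204*(1 + 51*204)) - 11 = (-288703 + 204*(1 + 10404)) - 11 = (-288703 + 204*10405) - 11 = (-288703 + 2122620) - 11 = 1833917 - 11 = 1833906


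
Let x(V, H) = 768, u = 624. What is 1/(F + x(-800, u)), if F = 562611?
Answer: 1/563379 ≈ 1.7750e-6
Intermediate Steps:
1/(F + x(-800, u)) = 1/(562611 + 768) = 1/563379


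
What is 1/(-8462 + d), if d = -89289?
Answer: -1/97751 ≈ -1.0230e-5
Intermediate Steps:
1/(-8462 + d) = 1/(-8462 - 89289) = 1/(-97751) = -1/97751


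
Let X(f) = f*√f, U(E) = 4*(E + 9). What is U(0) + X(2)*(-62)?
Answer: 36 - 124*√2 ≈ -139.36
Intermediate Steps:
U(E) = 36 + 4*E (U(E) = 4*(9 + E) = 36 + 4*E)
X(f) = f^(3/2)
U(0) + X(2)*(-62) = (36 + 4*0) + 2^(3/2)*(-62) = (36 + 0) + (2*√2)*(-62) = 36 - 124*√2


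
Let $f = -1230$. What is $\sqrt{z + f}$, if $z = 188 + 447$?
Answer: $i \sqrt{595} \approx 24.393 i$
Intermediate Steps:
$z = 635$
$\sqrt{z + f} = \sqrt{635 - 1230} = \sqrt{-595} = i \sqrt{595}$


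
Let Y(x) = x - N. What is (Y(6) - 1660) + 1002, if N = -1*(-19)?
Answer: -671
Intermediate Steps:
N = 19
Y(x) = -19 + x (Y(x) = x - 1*19 = x - 19 = -19 + x)
(Y(6) - 1660) + 1002 = ((-19 + 6) - 1660) + 1002 = (-13 - 1660) + 1002 = -1673 + 1002 = -671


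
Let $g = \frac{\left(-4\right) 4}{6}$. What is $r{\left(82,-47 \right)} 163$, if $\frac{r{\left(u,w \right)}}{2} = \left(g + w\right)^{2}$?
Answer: $\frac{7237526}{9} \approx 8.0417 \cdot 10^{5}$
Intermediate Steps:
$g = - \frac{8}{3}$ ($g = \left(-16\right) \frac{1}{6} = - \frac{8}{3} \approx -2.6667$)
$r{\left(u,w \right)} = 2 \left(- \frac{8}{3} + w\right)^{2}$
$r{\left(82,-47 \right)} 163 = \frac{2 \left(-8 + 3 \left(-47\right)\right)^{2}}{9} \cdot 163 = \frac{2 \left(-8 - 141\right)^{2}}{9} \cdot 163 = \frac{2 \left(-149\right)^{2}}{9} \cdot 163 = \frac{2}{9} \cdot 22201 \cdot 163 = \frac{44402}{9} \cdot 163 = \frac{7237526}{9}$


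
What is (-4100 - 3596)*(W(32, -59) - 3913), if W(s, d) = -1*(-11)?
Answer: 30029792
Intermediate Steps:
W(s, d) = 11
(-4100 - 3596)*(W(32, -59) - 3913) = (-4100 - 3596)*(11 - 3913) = -7696*(-3902) = 30029792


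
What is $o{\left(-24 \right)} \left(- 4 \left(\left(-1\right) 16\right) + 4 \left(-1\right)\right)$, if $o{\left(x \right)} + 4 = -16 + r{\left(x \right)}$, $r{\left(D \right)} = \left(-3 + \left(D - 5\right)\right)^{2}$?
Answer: $60240$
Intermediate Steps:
$r{\left(D \right)} = \left(-8 + D\right)^{2}$ ($r{\left(D \right)} = \left(-3 + \left(-5 + D\right)\right)^{2} = \left(-8 + D\right)^{2}$)
$o{\left(x \right)} = -20 + \left(-8 + x\right)^{2}$ ($o{\left(x \right)} = -4 + \left(-16 + \left(-8 + x\right)^{2}\right) = -20 + \left(-8 + x\right)^{2}$)
$o{\left(-24 \right)} \left(- 4 \left(\left(-1\right) 16\right) + 4 \left(-1\right)\right) = \left(-20 + \left(-8 - 24\right)^{2}\right) \left(- 4 \left(\left(-1\right) 16\right) + 4 \left(-1\right)\right) = \left(-20 + \left(-32\right)^{2}\right) \left(\left(-4\right) \left(-16\right) - 4\right) = \left(-20 + 1024\right) \left(64 - 4\right) = 1004 \cdot 60 = 60240$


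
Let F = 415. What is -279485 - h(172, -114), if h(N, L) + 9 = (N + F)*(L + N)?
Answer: -313522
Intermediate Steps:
h(N, L) = -9 + (415 + N)*(L + N) (h(N, L) = -9 + (N + 415)*(L + N) = -9 + (415 + N)*(L + N))
-279485 - h(172, -114) = -279485 - (-9 + 172² + 415*(-114) + 415*172 - 114*172) = -279485 - (-9 + 29584 - 47310 + 71380 - 19608) = -279485 - 1*34037 = -279485 - 34037 = -313522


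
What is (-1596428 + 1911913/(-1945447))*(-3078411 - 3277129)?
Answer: 19738832597286918660/1945447 ≈ 1.0146e+13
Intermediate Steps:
(-1596428 + 1911913/(-1945447))*(-3078411 - 3277129) = (-1596428 + 1911913*(-1/1945447))*(-6355540) = (-1596428 - 1911913/1945447)*(-6355540) = -3105767975229/1945447*(-6355540) = 19738832597286918660/1945447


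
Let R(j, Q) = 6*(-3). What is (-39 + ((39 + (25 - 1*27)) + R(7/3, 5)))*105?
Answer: -2100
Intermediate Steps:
R(j, Q) = -18
(-39 + ((39 + (25 - 1*27)) + R(7/3, 5)))*105 = (-39 + ((39 + (25 - 1*27)) - 18))*105 = (-39 + ((39 + (25 - 27)) - 18))*105 = (-39 + ((39 - 2) - 18))*105 = (-39 + (37 - 18))*105 = (-39 + 19)*105 = -20*105 = -2100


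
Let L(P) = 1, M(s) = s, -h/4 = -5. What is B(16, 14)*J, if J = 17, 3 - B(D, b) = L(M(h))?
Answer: 34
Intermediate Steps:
h = 20 (h = -4*(-5) = 20)
B(D, b) = 2 (B(D, b) = 3 - 1*1 = 3 - 1 = 2)
B(16, 14)*J = 2*17 = 34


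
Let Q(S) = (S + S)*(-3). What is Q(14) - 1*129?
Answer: -213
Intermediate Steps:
Q(S) = -6*S (Q(S) = (2*S)*(-3) = -6*S)
Q(14) - 1*129 = -6*14 - 1*129 = -84 - 129 = -213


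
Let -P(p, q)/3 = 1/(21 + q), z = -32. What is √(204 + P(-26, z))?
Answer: √24717/11 ≈ 14.292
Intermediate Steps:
P(p, q) = -3/(21 + q)
√(204 + P(-26, z)) = √(204 - 3/(21 - 32)) = √(204 - 3/(-11)) = √(204 - 3*(-1/11)) = √(204 + 3/11) = √(2247/11) = √24717/11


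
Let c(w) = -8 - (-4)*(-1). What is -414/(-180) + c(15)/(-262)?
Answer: 3073/1310 ≈ 2.3458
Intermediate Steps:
c(w) = -12 (c(w) = -8 - 1*4 = -8 - 4 = -12)
-414/(-180) + c(15)/(-262) = -414/(-180) - 12/(-262) = -414*(-1/180) - 12*(-1/262) = 23/10 + 6/131 = 3073/1310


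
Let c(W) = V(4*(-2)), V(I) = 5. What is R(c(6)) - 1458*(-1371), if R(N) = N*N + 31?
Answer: 1998974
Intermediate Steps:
c(W) = 5
R(N) = 31 + N**2 (R(N) = N**2 + 31 = 31 + N**2)
R(c(6)) - 1458*(-1371) = (31 + 5**2) - 1458*(-1371) = (31 + 25) + 1998918 = 56 + 1998918 = 1998974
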